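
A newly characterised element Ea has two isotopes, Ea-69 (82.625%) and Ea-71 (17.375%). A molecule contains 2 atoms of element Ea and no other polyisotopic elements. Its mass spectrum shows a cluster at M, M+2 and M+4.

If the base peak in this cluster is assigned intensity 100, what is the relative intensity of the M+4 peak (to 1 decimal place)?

4.4

Term probabilities: M 0.6827, M+2 0.2871, M+4 0.0302. Base peak = M.
P(M) = C(2,0) × 0.82625^2 × 0.17375^0 = 1 × 0.68268906 × 1.0000 = 0.682689 (base)
P(M+4) = C(2,2) × 0.82625^0 × 0.17375^2 = 1 × 1.0000 × 0.03018906 = 0.030189
Relative intensity = 0.030189 / 0.682689 × 100 = 4.4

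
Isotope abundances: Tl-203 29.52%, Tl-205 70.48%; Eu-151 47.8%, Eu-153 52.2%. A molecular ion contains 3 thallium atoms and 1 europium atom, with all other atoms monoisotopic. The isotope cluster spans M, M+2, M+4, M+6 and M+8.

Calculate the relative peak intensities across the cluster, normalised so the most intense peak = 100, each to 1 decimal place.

3.1 : 25.6 : 77.2 : 100.0 : 46.0

Thallium pattern (n=3): 0.02572463 : 0.18425524 : 0.43991564 : 0.35010449
Europium pattern (n=1): 0.4780 : 0.5220
Convolve the two distributions (both contribute in 2-u steps):
  M: 0.02572463×0.4780 = 0.012296
  M+2: 0.02572463×0.5220 + 0.18425524×0.4780 = 0.101502
  M+4: 0.18425524×0.5220 + 0.43991564×0.4780 = 0.306461
  M+6: 0.43991564×0.5220 + 0.35010449×0.4780 = 0.396986
  M+8: 0.35010449×0.5220 = 0.182755
Scale to base peak (0.396986) = 100: 3.1 : 25.6 : 77.2 : 100.0 : 46.0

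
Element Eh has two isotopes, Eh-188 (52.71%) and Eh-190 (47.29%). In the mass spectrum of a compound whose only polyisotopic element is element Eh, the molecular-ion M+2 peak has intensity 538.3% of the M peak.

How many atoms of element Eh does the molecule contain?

The M+2/M ratio from n Eh atoms is n · q/p = n · 0.4729/0.5271.
n = 5.383 × 0.5271/0.4729 = 6.00 ≈ 6

6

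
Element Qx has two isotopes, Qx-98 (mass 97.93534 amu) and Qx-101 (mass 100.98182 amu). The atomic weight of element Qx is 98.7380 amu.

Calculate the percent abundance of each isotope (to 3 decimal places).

Qx-98: 73.653%, Qx-101: 26.347%

Let x be the fractional abundance of Qx-98; then Qx-101 has abundance 1 − x.
97.93534·x + 100.98182·(1 − x) = 98.7380
(97.93534 − 100.98182)·x = 98.7380 − 100.98182
x = -2.24382 / -3.04648 = 0.73653 → 73.653% Qx-98, 26.347% Qx-101.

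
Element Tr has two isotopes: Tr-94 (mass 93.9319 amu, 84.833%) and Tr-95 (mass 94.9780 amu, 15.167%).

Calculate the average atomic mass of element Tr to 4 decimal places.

94.0906 amu

Weight each isotope mass by its fractional abundance: 0.84833 × 93.9319 + 0.15167 × 94.9780
= 79.68525 + 14.40531 = 94.09056 amu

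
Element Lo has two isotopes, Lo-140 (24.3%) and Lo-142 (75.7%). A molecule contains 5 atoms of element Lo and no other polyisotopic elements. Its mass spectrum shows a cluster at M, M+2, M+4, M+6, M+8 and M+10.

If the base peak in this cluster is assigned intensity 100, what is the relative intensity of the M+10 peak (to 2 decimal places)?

Term probabilities: M 0.0008, M+2 0.0132, M+4 0.0822, M+6 0.2562, M+8 0.3990, M+10 0.2486. Base peak = M+8.
P(M+8) = C(5,4) × 0.243^1 × 0.757^4 = 5 × 0.2430 × 0.32838516 = 0.398988 (base)
P(M+10) = C(5,5) × 0.243^0 × 0.757^5 = 1 × 1.0000 × 0.24858756 = 0.248588
Relative intensity = 0.248588 / 0.398988 × 100 = 62.30

62.30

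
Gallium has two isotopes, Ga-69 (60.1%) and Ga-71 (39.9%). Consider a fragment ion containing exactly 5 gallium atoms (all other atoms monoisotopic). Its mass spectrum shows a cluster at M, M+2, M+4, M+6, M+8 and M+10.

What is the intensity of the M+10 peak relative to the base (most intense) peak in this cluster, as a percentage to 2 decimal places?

Binomial terms of (0.601 + 0.399)^5: M 0.0784, M+2 0.2603, M+4 0.3456, M+6 0.2294, M+8 0.0762, M+10 0.0101 → M+4 is the base peak.
P(M+4) = C(5,2) × 0.601^3 × 0.399^2 = 10 × 0.2170818 × 0.159201 = 0.345596 (base)
P(M+10) = C(5,5) × 0.601^0 × 0.399^5 = 1 × 1.0000 × 0.01011264 = 0.010113
Relative intensity = 0.010113 / 0.345596 × 100 = 2.93

2.93%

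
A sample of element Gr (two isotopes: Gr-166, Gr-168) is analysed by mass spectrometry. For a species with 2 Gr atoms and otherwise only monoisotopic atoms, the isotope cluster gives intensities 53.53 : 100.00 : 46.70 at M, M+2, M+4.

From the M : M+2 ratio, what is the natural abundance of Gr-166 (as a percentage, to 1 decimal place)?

If p is the fraction of Gr that is Gr-166, then I(M+2)/I(M) = [C(2,1)·p^1·(1−p)] / p^2 = 2·(1−p)/p = 100.00/53.53 = 1.8681
(1−p)/p = 1.8681/2 = 0.9341  ⇒  p = 1/(1 + 0.9341) = 0.5170
Gr-166: 51.7%, Gr-168: 48.3%.

51.7%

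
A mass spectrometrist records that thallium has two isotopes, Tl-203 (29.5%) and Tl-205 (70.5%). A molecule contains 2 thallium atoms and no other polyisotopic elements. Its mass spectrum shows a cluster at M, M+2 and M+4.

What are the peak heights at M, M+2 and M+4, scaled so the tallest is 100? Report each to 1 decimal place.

Each Tl atom is independently Tl-203 (p = 0.295) or Tl-205 (q = 0.705); the cluster is the binomial expansion (p + q)^2.
P(M) = 0.295^2 = 0.087025
P(M+2) = 2 × 0.295^1 × 0.705^1 = 0.415950
P(M+4) = 0.705^2 = 0.497025
The M+4 peak is largest (0.497025); scaling to 100 gives 17.5 : 83.7 : 100.0.

17.5 : 83.7 : 100.0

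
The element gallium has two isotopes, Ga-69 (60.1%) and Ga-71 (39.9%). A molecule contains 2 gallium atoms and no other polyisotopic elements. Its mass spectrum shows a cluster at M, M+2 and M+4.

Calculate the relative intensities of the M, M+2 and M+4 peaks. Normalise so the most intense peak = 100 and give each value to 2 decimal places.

75.31 : 100.00 : 33.19

Expanding (0.601 + 0.399)^2:
P(M) = 0.601^2 = 0.361201
P(M+2) = 2 × 0.601^1 × 0.399^1 = 0.479598
P(M+4) = 0.399^2 = 0.159201
The M+2 peak is largest (0.479598); scaling to 100 gives 75.31 : 100.00 : 33.19.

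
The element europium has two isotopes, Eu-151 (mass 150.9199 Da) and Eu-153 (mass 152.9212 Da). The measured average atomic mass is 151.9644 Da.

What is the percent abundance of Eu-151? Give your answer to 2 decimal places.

47.81%

Writing the weighted mean with unknown fraction x of Eu-151:
150.9199·x + 152.9212·(1 − x) = 151.9644
(150.9199 − 152.9212)·x = 151.9644 − 152.9212
x = -0.9568 / -2.0013 = 0.47809 → 47.81% Eu-151, 52.19% Eu-153.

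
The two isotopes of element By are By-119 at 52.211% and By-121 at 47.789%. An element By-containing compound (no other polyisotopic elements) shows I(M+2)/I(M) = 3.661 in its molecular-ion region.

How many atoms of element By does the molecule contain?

The M+2/M ratio from n By atoms is n · q/p = n · 0.47789/0.52211.
n = 3.661 × 0.52211/0.47789 = 4.00 ≈ 4

4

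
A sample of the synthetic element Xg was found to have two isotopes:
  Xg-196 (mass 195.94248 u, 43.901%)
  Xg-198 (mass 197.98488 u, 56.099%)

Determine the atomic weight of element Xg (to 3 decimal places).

The abundance-weighted mean is 0.43901 × 195.94248 + 0.56099 × 197.98488
= 86.020708 + 111.067538 = 197.088246 u

197.088 u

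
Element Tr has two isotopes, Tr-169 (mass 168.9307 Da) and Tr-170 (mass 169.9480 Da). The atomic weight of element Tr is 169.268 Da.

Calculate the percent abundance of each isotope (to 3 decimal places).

Let x be the fractional abundance of Tr-169; then Tr-170 has abundance 1 − x.
168.9307·x + 169.9480·(1 − x) = 169.268
(168.9307 − 169.9480)·x = 169.268 − 169.9480
x = -0.6800 / -1.0173 = 0.66844 → 66.844% Tr-169, 33.156% Tr-170.

Tr-169: 66.844%, Tr-170: 33.156%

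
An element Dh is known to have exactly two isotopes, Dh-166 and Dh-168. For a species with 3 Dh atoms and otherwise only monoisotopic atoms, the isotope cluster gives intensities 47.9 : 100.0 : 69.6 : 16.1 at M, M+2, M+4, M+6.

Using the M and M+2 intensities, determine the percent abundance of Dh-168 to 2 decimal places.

41.03%

Let p = fractional abundance of Dh-166. I(M+2)/I(M) = [C(3,1)·p^2·(1−p)] / p^3 = 3·(1−p)/p = 100.0/47.9 = 2.0877
(1−p)/p = 2.0877/3 = 0.6959  ⇒  p = 1/(1 + 0.6959) = 0.5897
Dh-166: 58.97%, Dh-168: 41.03%.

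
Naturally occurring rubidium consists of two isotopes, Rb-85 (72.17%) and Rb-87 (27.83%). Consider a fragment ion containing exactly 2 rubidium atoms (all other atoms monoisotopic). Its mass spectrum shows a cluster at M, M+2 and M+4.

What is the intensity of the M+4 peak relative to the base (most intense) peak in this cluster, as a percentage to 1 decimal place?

14.9%

Binomial terms of (0.7217 + 0.2783)^2: M 0.5209, M+2 0.4017, M+4 0.0775 → M is the base peak.
P(M) = C(2,0) × 0.7217^2 × 0.2783^0 = 1 × 0.52085089 × 1.0000 = 0.520851 (base)
P(M+4) = C(2,2) × 0.7217^0 × 0.2783^2 = 1 × 1.0000 × 0.07745089 = 0.077451
Relative intensity = 0.077451 / 0.520851 × 100 = 14.9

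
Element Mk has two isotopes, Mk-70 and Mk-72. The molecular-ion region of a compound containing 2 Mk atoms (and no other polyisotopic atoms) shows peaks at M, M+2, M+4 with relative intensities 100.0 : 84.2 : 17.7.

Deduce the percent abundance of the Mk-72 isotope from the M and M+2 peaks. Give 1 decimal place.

Let p = fractional abundance of Mk-70. I(M+2)/I(M) = [C(2,1)·p^1·(1−p)] / p^2 = 2·(1−p)/p = 84.2/100.0 = 0.8420
(1−p)/p = 0.8420/2 = 0.4210  ⇒  p = 1/(1 + 0.4210) = 0.7037
Mk-70: 70.4%, Mk-72: 29.6%.

29.6%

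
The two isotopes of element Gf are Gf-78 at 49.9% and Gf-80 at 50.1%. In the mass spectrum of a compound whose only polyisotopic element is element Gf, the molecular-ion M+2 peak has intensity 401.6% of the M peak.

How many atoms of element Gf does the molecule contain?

4

With n Gf atoms, P(M+2)/P(M) = C(n,1)·p^(n−1)q / p^n = n·q/p = n · 0.501/0.499.
n = 4.016 × 0.499/0.501 = 4.00 ≈ 4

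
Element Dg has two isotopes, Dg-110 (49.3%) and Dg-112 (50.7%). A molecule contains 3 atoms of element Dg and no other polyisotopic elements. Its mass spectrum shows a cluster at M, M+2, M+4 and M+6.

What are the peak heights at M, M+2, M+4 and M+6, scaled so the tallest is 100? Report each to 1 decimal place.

31.5 : 97.2 : 100.0 : 34.3

Each Dg atom is independently Dg-110 (p = 0.493) or Dg-112 (q = 0.507); the cluster is the binomial expansion (p + q)^3.
P(M) = 0.493^3 = 0.119823
P(M+2) = 3 × 0.493^2 × 0.507^1 = 0.369678
P(M+4) = 3 × 0.493^1 × 0.507^2 = 0.380175
P(M+6) = 0.507^3 = 0.130324
The M+4 peak is largest (0.380175); scaling to 100 gives 31.5 : 97.2 : 100.0 : 34.3.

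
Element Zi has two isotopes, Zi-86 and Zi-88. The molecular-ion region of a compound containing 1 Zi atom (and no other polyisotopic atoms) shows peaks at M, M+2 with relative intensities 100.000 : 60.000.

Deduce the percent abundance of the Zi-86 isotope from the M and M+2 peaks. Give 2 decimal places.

62.50%

Let p = fractional abundance of Zi-86. I(M+2)/I(M) = [C(1,1)·p^0·(1−p)] / p^1 = 1·(1−p)/p = 60.000/100.000 = 0.6000
(1−p)/p = 0.6000/1 = 0.6000  ⇒  p = 1/(1 + 0.6000) = 0.6250
Zi-86: 62.50%, Zi-88: 37.50%.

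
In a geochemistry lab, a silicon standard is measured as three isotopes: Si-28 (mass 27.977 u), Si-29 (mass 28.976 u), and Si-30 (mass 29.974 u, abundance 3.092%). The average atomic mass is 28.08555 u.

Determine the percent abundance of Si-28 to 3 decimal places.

Let x and y be the fractions of Si-28 and Si-29. Then x + y = 1 − 0.03092 = 0.96908 and 27.977x + 28.976y = 28.08555 − 0.03092×29.974 = 27.15875392.
Substituting: 27.977x + 28.976(0.96908 − x) = 27.15875392
(27.977 − 28.976)x = -0.92130816  ⇒  x = 0.92223, y = 0.04685
Si-28: 92.223%, Si-29: 4.685%.

92.223%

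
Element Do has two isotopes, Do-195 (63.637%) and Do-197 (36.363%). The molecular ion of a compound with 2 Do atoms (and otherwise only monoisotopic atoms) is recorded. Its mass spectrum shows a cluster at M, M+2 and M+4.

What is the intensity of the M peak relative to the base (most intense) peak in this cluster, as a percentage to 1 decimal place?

Binomial terms of (0.63637 + 0.36363)^2: M 0.4050, M+2 0.4628, M+4 0.1322 → M+2 is the base peak.
P(M+2) = C(2,1) × 0.63637^1 × 0.36363^1 = 2 × 0.63637 × 0.36363 = 0.462806 (base)
P(M) = C(2,0) × 0.63637^2 × 0.36363^0 = 1 × 0.40496678 × 1.0000 = 0.404967
Relative intensity = 0.404967 / 0.462806 × 100 = 87.5

87.5%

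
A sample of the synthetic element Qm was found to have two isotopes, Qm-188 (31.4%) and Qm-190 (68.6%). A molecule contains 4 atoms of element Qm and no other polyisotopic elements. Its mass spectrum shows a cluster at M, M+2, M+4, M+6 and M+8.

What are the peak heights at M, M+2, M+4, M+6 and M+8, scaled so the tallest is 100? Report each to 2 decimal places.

Expanding (0.314 + 0.686)^4:
P(M) = 0.314^4 = 0.009721
P(M+2) = 4 × 0.314^3 × 0.686^1 = 0.084952
P(M+4) = 6 × 0.314^2 × 0.686^2 = 0.278393
P(M+6) = 4 × 0.314^1 × 0.686^3 = 0.405473
P(M+8) = 0.686^4 = 0.221461
The M+6 peak is largest (0.405473); scaling to 100 gives 2.40 : 20.95 : 68.66 : 100.00 : 54.62.

2.40 : 20.95 : 68.66 : 100.00 : 54.62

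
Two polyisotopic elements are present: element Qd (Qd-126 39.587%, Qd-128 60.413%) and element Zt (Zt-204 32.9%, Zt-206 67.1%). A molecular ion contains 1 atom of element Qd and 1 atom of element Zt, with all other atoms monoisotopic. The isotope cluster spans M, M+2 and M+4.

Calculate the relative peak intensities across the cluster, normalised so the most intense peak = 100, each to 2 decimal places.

Element Qd pattern (n=1): 0.39587 : 0.60413
Element Zt pattern (n=1): 0.3290 : 0.6710
Convolve the two distributions (both contribute in 2-u steps):
  M: 0.39587×0.3290 = 0.130241
  M+2: 0.39587×0.6710 + 0.60413×0.3290 = 0.464388
  M+4: 0.60413×0.6710 = 0.405371
Scale to base peak (0.464388) = 100: 28.05 : 100.00 : 87.29

28.05 : 100.00 : 87.29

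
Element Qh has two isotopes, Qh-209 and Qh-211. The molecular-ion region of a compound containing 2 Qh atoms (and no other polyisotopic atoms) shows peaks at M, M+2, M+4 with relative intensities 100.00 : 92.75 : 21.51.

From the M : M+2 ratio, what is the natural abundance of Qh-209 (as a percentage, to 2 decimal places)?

68.32%

Write p for the Qh-209 fraction. I(M+2)/I(M) = [C(2,1)·p^1·(1−p)] / p^2 = 2·(1−p)/p = 92.75/100.00 = 0.9275
(1−p)/p = 0.9275/2 = 0.4637  ⇒  p = 1/(1 + 0.4637) = 0.6832
Qh-209: 68.32%, Qh-211: 31.68%.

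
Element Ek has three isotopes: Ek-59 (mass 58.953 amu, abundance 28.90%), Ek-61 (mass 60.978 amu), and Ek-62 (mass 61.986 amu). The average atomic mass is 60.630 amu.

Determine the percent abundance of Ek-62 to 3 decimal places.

23.534%

Let x and y be the fractions of Ek-61 and Ek-62. Then x + y = 1 − 0.2890 = 0.7110 and 60.978x + 61.986y = 60.630 − 0.2890×58.953 = 43.592583.
Substituting: 60.978x + 61.986(0.7110 − x) = 43.592583
(60.978 − 61.986)x = -0.479463  ⇒  x = 0.47566, y = 0.23534
Ek-61: 47.566%, Ek-62: 23.534%.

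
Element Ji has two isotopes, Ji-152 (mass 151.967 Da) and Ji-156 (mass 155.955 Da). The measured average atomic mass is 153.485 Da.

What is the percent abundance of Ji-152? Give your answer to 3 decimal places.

Writing the weighted mean with unknown fraction x of Ji-152:
151.967·x + 155.955·(1 − x) = 153.485
(151.967 − 155.955)·x = 153.485 − 155.955
x = -2.470 / -3.988 = 0.61936 → 61.936% Ji-152, 38.064% Ji-156.

61.936%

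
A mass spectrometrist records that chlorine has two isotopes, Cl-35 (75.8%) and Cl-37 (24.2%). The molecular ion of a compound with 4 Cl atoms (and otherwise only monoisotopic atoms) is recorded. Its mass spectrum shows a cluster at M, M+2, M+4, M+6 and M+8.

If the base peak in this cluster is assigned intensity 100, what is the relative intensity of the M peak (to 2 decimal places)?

Term probabilities: M 0.3301, M+2 0.4216, M+4 0.2019, M+6 0.0430, M+8 0.0034. Base peak = M+2.
P(M+2) = C(4,1) × 0.758^3 × 0.242^1 = 4 × 0.43551951 × 0.2420 = 0.421583 (base)
P(M) = C(4,0) × 0.758^4 × 0.242^0 = 1 × 0.33012379 × 1.0000 = 0.330124
Relative intensity = 0.330124 / 0.421583 × 100 = 78.31

78.31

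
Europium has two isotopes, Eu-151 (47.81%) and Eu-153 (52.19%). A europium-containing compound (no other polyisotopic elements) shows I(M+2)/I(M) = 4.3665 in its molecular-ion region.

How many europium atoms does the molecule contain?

4

The M+2/M ratio from n Eu atoms is n · q/p = n · 0.5219/0.4781.
n = 4.3665 × 0.4781/0.5219 = 4.00 ≈ 4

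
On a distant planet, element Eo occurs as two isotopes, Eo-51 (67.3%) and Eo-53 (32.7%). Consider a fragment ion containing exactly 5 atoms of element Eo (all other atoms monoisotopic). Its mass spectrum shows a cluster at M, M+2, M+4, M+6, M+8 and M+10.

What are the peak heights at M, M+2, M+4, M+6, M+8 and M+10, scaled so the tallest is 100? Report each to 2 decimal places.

41.16 : 100.00 : 97.18 : 47.22 : 11.47 : 1.11

Expanding (0.673 + 0.327)^5:
P(M) = 0.673^5 = 0.138062
P(M+2) = 5 × 0.673^4 × 0.327^1 = 0.335412
P(M+4) = 10 × 0.673^3 × 0.327^2 = 0.325942
P(M+6) = 10 × 0.673^2 × 0.327^3 = 0.158370
P(M+8) = 5 × 0.673^1 × 0.327^4 = 0.038475
P(M+10) = 0.327^5 = 0.003739
The M+2 peak is largest (0.335412); scaling to 100 gives 41.16 : 100.00 : 97.18 : 47.22 : 11.47 : 1.11.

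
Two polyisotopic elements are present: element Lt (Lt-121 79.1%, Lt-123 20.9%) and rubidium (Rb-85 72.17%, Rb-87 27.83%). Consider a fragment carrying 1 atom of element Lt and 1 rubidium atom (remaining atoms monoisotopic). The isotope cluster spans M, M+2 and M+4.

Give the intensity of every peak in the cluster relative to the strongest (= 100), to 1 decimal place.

Element Lt pattern (n=1): 0.7910 : 0.2090
Rubidium pattern (n=1): 0.7217 : 0.2783
Convolve the two distributions (both contribute in 2-u steps):
  M: 0.7910×0.7217 = 0.570865
  M+2: 0.7910×0.2783 + 0.2090×0.7217 = 0.370971
  M+4: 0.2090×0.2783 = 0.058165
Scale to base peak (0.570865) = 100: 100.0 : 65.0 : 10.2

100.0 : 65.0 : 10.2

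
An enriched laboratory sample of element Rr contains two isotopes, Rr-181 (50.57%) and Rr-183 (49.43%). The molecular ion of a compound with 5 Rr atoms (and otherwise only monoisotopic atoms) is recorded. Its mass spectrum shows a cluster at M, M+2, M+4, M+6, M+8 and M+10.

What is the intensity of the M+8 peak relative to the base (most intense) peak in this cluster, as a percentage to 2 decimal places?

47.77%

(0.5057 + 0.4943)^5 gives M 0.0331, M+2 0.1616, M+4 0.3160, M+6 0.3089, M+8 0.1509, M+10 0.0295; the largest is M+4.
P(M+4) = C(5,2) × 0.5057^3 × 0.4943^2 = 10 × 0.12932392 × 0.24433249 = 0.315980 (base)
P(M+8) = C(5,4) × 0.5057^1 × 0.4943^4 = 5 × 0.5057 × 0.05969837 = 0.150947
Relative intensity = 0.150947 / 0.315980 × 100 = 47.77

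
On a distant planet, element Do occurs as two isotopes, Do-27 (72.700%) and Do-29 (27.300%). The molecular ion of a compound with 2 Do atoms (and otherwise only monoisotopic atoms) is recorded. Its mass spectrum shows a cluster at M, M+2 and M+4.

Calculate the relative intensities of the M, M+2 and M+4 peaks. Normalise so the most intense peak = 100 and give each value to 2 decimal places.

100.00 : 75.10 : 14.10

Each Do atom is independently Do-27 (p = 0.72700) or Do-29 (q = 0.27300); the cluster is the binomial expansion (p + q)^2.
P(M) = 0.72700^2 = 0.528529
P(M+2) = 2 × 0.72700^1 × 0.27300^1 = 0.396942
P(M+4) = 0.27300^2 = 0.074529
The M peak is largest (0.528529); scaling to 100 gives 100.00 : 75.10 : 14.10.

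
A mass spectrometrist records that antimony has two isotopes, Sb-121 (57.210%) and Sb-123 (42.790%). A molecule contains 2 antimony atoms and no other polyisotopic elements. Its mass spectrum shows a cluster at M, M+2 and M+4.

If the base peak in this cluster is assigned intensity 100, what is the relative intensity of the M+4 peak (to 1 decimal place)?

Term probabilities: M 0.3273, M+2 0.4896, M+4 0.1831. Base peak = M+2.
P(M+2) = C(2,1) × 0.57210^1 × 0.42790^1 = 2 × 0.5721 × 0.4279 = 0.489603 (base)
P(M+4) = C(2,2) × 0.57210^0 × 0.42790^2 = 1 × 1.0000 × 0.18309841 = 0.183098
Relative intensity = 0.183098 / 0.489603 × 100 = 37.4

37.4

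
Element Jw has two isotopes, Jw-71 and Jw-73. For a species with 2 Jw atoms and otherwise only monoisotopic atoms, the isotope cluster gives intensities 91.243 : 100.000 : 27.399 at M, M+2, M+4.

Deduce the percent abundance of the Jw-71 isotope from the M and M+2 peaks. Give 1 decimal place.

If p is the fraction of Jw that is Jw-71, then I(M+2)/I(M) = [C(2,1)·p^1·(1−p)] / p^2 = 2·(1−p)/p = 100.000/91.243 = 1.0960
(1−p)/p = 1.0960/2 = 0.5480  ⇒  p = 1/(1 + 0.5480) = 0.6460
Jw-71: 64.6%, Jw-73: 35.4%.

64.6%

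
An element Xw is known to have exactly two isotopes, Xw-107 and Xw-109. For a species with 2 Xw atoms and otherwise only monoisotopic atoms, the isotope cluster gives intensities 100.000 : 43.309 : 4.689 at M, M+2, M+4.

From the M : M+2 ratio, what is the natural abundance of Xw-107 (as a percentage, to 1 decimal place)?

82.2%

Write p for the Xw-107 fraction. I(M+2)/I(M) = [C(2,1)·p^1·(1−p)] / p^2 = 2·(1−p)/p = 43.309/100.000 = 0.4331
(1−p)/p = 0.4331/2 = 0.2165  ⇒  p = 1/(1 + 0.2165) = 0.8220
Xw-107: 82.2%, Xw-109: 17.8%.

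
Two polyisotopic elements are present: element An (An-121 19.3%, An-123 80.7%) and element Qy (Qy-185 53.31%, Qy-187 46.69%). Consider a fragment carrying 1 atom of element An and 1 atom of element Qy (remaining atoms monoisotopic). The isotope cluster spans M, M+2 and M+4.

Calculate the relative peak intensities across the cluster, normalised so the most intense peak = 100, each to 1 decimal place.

Element An pattern (n=1): 0.1930 : 0.8070
Element Qy pattern (n=1): 0.5331 : 0.4669
Convolve the two distributions (both contribute in 2-u steps):
  M: 0.1930×0.5331 = 0.102888
  M+2: 0.1930×0.4669 + 0.8070×0.5331 = 0.520323
  M+4: 0.8070×0.4669 = 0.376788
Scale to base peak (0.520323) = 100: 19.8 : 100.0 : 72.4

19.8 : 100.0 : 72.4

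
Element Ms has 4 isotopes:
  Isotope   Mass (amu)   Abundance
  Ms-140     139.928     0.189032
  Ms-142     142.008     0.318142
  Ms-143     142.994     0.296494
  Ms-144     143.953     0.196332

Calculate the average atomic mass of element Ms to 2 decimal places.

142.29 amu

Weight each isotope mass by its fractional abundance: 0.189032 × 139.928 + 0.318142 × 142.008 + 0.296494 × 142.994 + 0.196332 × 143.953
= 26.4509 + 45.1787 + 42.3969 + 28.2626 = 142.2891 amu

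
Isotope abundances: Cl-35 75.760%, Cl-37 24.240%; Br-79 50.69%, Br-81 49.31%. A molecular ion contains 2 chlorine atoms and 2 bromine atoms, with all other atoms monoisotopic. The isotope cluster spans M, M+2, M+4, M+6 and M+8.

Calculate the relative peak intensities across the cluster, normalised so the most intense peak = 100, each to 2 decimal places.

38.68 : 100.00 : 88.71 : 31.12 : 3.75

Chlorine pattern (n=2): 0.57395776 : 0.36728448 : 0.05875776
Bromine pattern (n=2): 0.25694761 : 0.49990478 : 0.24314761
Convolve the two distributions (both contribute in 2-u steps):
  M: 0.57395776×0.25694761 = 0.147477
  M+2: 0.57395776×0.49990478 + 0.36728448×0.25694761 = 0.381297
  M+4: 0.57395776×0.24314761 + 0.36728448×0.49990478 + 0.05875776×0.25694761 = 0.338261
  M+6: 0.36728448×0.24314761 + 0.05875776×0.49990478 = 0.118678
  M+8: 0.05875776×0.24314761 = 0.014287
Scale to base peak (0.381297) = 100: 38.68 : 100.00 : 88.71 : 31.12 : 3.75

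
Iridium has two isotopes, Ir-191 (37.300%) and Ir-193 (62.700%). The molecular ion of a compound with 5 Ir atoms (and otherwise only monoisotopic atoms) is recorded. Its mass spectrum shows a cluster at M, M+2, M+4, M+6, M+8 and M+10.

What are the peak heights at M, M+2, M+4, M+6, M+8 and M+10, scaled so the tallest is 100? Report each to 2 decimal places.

The 5 Ir atoms are independent, so intensities follow the terms of (0.37300 + 0.62700)^5.
P(M) = 0.37300^5 = 0.007220
P(M+2) = 5 × 0.37300^4 × 0.62700^1 = 0.060684
P(M+4) = 10 × 0.37300^3 × 0.62700^2 = 0.204015
P(M+6) = 10 × 0.37300^2 × 0.62700^3 = 0.342942
P(M+8) = 5 × 0.37300^1 × 0.62700^4 = 0.288237
P(M+10) = 0.62700^5 = 0.096903
The M+6 peak is largest (0.342942); scaling to 100 gives 2.11 : 17.70 : 59.49 : 100.00 : 84.05 : 28.26.

2.11 : 17.70 : 59.49 : 100.00 : 84.05 : 28.26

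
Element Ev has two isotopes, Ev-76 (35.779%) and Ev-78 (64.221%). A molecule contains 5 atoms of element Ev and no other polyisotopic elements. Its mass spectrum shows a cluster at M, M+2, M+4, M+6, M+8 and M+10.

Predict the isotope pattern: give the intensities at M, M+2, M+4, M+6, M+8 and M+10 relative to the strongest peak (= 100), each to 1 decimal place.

1.7 : 15.5 : 55.7 : 100.0 : 89.7 : 32.2

Expanding (0.35779 + 0.64221)^5:
P(M) = 0.35779^5 = 0.005863
P(M+2) = 5 × 0.35779^4 × 0.64221^1 = 0.052621
P(M+4) = 10 × 0.35779^3 × 0.64221^2 = 0.188903
P(M+6) = 10 × 0.35779^2 × 0.64221^3 = 0.339069
P(M+8) = 5 × 0.35779^1 × 0.64221^4 = 0.304303
P(M+10) = 0.64221^5 = 0.109241
The M+6 peak is largest (0.339069); scaling to 100 gives 1.7 : 15.5 : 55.7 : 100.0 : 89.7 : 32.2.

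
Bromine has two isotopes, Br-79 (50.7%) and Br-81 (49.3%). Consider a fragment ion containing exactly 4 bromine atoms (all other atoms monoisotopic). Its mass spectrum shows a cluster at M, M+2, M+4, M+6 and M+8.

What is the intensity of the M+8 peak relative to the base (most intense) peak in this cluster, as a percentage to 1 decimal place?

15.8%

Term probabilities: M 0.0661, M+2 0.2570, M+4 0.3749, M+6 0.2430, M+8 0.0591. Base peak = M+4.
P(M+4) = C(4,2) × 0.507^2 × 0.493^2 = 6 × 0.257049 × 0.243049 = 0.374853 (base)
P(M+8) = C(4,4) × 0.507^0 × 0.493^4 = 1 × 1.0000 × 0.05907282 = 0.059073
Relative intensity = 0.059073 / 0.374853 × 100 = 15.8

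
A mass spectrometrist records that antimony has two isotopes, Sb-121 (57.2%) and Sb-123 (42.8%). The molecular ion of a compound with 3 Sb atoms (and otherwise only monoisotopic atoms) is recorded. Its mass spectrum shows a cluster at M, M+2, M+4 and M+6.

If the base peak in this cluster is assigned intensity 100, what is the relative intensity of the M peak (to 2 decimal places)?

44.55

Binomial terms of (0.572 + 0.428)^3: M 0.1871, M+2 0.4201, M+4 0.3143, M+6 0.0784 → M+2 is the base peak.
P(M+2) = C(3,1) × 0.572^2 × 0.428^1 = 3 × 0.327184 × 0.4280 = 0.420104 (base)
P(M) = C(3,0) × 0.572^3 × 0.428^0 = 1 × 0.18714925 × 1.0000 = 0.187149
Relative intensity = 0.187149 / 0.420104 × 100 = 44.55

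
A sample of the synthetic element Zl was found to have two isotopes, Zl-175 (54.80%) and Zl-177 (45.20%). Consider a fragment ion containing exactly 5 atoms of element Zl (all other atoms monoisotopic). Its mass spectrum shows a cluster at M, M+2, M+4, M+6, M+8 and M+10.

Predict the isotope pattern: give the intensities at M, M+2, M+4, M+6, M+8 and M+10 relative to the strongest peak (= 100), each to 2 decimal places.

14.70 : 60.62 : 100.00 : 82.48 : 34.02 : 5.61

The 5 Zl atoms are independent, so intensities follow the terms of (0.5480 + 0.4520)^5.
P(M) = 0.5480^5 = 0.049420
P(M+2) = 5 × 0.5480^4 × 0.4520^1 = 0.203812
P(M+4) = 10 × 0.5480^3 × 0.4520^2 = 0.336216
P(M+6) = 10 × 0.5480^2 × 0.4520^3 = 0.277317
P(M+8) = 5 × 0.5480^1 × 0.4520^4 = 0.114368
P(M+10) = 0.4520^5 = 0.018867
The M+4 peak is largest (0.336216); scaling to 100 gives 14.70 : 60.62 : 100.00 : 82.48 : 34.02 : 5.61.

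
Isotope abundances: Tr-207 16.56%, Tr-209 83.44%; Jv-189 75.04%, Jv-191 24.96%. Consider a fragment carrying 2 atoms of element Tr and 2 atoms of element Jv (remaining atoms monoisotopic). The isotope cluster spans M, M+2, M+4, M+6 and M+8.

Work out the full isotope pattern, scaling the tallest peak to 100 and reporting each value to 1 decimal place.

Element Tr pattern (n=2): 0.02742336 : 0.27635328 : 0.69622336
Element Jv pattern (n=2): 0.56310016 : 0.37459968 : 0.06230016
Convolve the two distributions (both contribute in 2-u steps):
  M: 0.02742336×0.56310016 = 0.015442
  M+2: 0.02742336×0.37459968 + 0.27635328×0.56310016 = 0.165887
  M+4: 0.02742336×0.06230016 + 0.27635328×0.37459968 + 0.69622336×0.56310016 = 0.497274
  M+6: 0.27635328×0.06230016 + 0.69622336×0.37459968 = 0.278022
  M+8: 0.69622336×0.06230016 = 0.043375
Scale to base peak (0.497274) = 100: 3.1 : 33.4 : 100.0 : 55.9 : 8.7

3.1 : 33.4 : 100.0 : 55.9 : 8.7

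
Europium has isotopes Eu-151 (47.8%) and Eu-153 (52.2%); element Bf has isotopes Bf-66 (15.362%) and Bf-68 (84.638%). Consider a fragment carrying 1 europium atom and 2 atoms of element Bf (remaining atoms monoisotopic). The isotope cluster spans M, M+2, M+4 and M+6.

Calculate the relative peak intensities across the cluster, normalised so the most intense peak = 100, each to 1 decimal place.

2.4 : 28.6 : 100.0 : 78.2

Europium pattern (n=1): 0.4780 : 0.5220
Element Bf pattern (n=2): 0.0235991 : 0.26004179 : 0.7163591
Convolve the two distributions (both contribute in 2-u steps):
  M: 0.4780×0.0235991 = 0.011280
  M+2: 0.4780×0.26004179 + 0.5220×0.0235991 = 0.136619
  M+4: 0.4780×0.7163591 + 0.5220×0.26004179 = 0.478161
  M+6: 0.5220×0.7163591 = 0.373939
Scale to base peak (0.478161) = 100: 2.4 : 28.6 : 100.0 : 78.2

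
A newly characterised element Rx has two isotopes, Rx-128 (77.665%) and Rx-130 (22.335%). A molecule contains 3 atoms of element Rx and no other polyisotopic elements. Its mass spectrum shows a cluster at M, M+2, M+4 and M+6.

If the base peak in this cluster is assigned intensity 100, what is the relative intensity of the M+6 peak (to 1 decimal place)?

Term probabilities: M 0.4685, M+2 0.4042, M+4 0.1162, M+6 0.0111. Base peak = M.
P(M) = C(3,0) × 0.77665^3 × 0.22335^0 = 1 × 0.4684638 × 1.0000 = 0.468464 (base)
P(M+6) = C(3,3) × 0.77665^0 × 0.22335^3 = 1 × 1.0000 × 0.01114186 = 0.011142
Relative intensity = 0.011142 / 0.468464 × 100 = 2.4

2.4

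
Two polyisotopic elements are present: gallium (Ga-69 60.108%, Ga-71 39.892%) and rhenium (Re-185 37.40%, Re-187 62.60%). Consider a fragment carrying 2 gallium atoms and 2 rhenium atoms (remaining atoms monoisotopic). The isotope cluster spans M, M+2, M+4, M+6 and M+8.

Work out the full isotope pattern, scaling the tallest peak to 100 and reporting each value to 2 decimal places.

13.01 : 60.83 : 100.00 : 67.57 : 16.06

Gallium pattern (n=2): 0.36129717 : 0.47956567 : 0.15913717
Rhenium pattern (n=2): 0.139876 : 0.468248 : 0.391876
Convolve the two distributions (both contribute in 2-u steps):
  M: 0.36129717×0.139876 = 0.050537
  M+2: 0.36129717×0.468248 + 0.47956567×0.139876 = 0.236256
  M+4: 0.36129717×0.391876 + 0.47956567×0.468248 + 0.15913717×0.139876 = 0.388399
  M+6: 0.47956567×0.391876 + 0.15913717×0.468248 = 0.262446
  M+8: 0.15913717×0.391876 = 0.062362
Scale to base peak (0.388399) = 100: 13.01 : 60.83 : 100.00 : 67.57 : 16.06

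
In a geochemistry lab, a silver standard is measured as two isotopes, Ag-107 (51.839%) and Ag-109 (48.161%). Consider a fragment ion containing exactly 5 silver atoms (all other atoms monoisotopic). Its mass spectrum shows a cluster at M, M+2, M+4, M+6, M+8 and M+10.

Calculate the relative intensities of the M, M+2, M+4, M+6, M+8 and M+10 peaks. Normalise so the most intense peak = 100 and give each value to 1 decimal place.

Expanding (0.51839 + 0.48161)^5:
P(M) = 0.51839^5 = 0.037435
P(M+2) = 5 × 0.51839^4 × 0.48161^1 = 0.173897
P(M+4) = 10 × 0.51839^3 × 0.48161^2 = 0.323118
P(M+6) = 10 × 0.51839^2 × 0.48161^3 = 0.300192
P(M+8) = 5 × 0.51839^1 × 0.48161^4 = 0.139447
P(M+10) = 0.48161^5 = 0.025911
The M+4 peak is largest (0.323118); scaling to 100 gives 11.6 : 53.8 : 100.0 : 92.9 : 43.2 : 8.0.

11.6 : 53.8 : 100.0 : 92.9 : 43.2 : 8.0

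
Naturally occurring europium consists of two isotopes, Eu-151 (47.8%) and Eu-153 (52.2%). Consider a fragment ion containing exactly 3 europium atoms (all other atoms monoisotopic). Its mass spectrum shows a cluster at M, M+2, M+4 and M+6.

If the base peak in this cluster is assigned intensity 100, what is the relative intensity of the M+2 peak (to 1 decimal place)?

91.6

Binomial terms of (0.478 + 0.522)^3: M 0.1092, M+2 0.3578, M+4 0.3907, M+6 0.1422 → M+4 is the base peak.
P(M+4) = C(3,2) × 0.478^1 × 0.522^2 = 3 × 0.4780 × 0.272484 = 0.390742 (base)
P(M+2) = C(3,1) × 0.478^2 × 0.522^1 = 3 × 0.228484 × 0.5220 = 0.357806
Relative intensity = 0.357806 / 0.390742 × 100 = 91.6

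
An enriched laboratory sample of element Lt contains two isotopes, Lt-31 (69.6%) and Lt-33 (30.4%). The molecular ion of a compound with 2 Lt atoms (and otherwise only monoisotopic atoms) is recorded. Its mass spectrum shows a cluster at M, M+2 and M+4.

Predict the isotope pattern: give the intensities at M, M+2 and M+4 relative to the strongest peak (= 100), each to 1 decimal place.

100.0 : 87.4 : 19.1

The 2 Lt atoms are independent, so intensities follow the terms of (0.696 + 0.304)^2.
P(M) = 0.696^2 = 0.484416
P(M+2) = 2 × 0.696^1 × 0.304^1 = 0.423168
P(M+4) = 0.304^2 = 0.092416
The M peak is largest (0.484416); scaling to 100 gives 100.0 : 87.4 : 19.1.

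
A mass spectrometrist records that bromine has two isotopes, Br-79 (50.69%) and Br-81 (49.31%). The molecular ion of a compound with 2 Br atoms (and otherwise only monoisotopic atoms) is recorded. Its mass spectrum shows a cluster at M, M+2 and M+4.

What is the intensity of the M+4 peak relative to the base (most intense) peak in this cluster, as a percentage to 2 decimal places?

(0.5069 + 0.4931)^2 gives M 0.2569, M+2 0.4999, M+4 0.2431; the largest is M+2.
P(M+2) = C(2,1) × 0.5069^1 × 0.4931^1 = 2 × 0.5069 × 0.4931 = 0.499905 (base)
P(M+4) = C(2,2) × 0.5069^0 × 0.4931^2 = 1 × 1.0000 × 0.24314761 = 0.243148
Relative intensity = 0.243148 / 0.499905 × 100 = 48.64

48.64%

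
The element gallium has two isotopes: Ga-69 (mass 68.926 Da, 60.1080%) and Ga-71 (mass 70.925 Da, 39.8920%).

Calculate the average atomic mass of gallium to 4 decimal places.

Weight each isotope mass by its fractional abundance: 0.601080 × 68.926 + 0.398920 × 70.925
= 41.43004 + 28.29340 = 69.72344 Da

69.7234 Da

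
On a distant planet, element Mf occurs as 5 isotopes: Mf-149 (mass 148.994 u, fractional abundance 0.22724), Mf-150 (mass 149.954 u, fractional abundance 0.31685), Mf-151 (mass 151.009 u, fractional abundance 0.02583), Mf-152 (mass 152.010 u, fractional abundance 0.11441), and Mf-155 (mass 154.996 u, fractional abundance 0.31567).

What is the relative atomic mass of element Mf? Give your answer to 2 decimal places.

Average mass = Σ (abundance × isotope mass) = 0.22724 × 148.994 + 0.31685 × 149.954 + 0.02583 × 151.009 + 0.11441 × 152.010 + 0.31567 × 154.996
= 33.8574 + 47.5129 + 3.9006 + 17.3915 + 48.9276 = 151.5900 u

151.59 u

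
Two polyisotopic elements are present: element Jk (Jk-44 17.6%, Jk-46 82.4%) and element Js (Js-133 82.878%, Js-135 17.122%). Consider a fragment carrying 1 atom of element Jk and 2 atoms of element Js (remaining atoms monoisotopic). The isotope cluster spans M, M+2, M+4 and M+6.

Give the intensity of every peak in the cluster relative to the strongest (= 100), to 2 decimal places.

19.63 : 100.00 : 38.81 : 3.92

Element Jk pattern (n=1): 0.1760 : 0.8240
Element Js pattern (n=2): 0.68687629 : 0.28380742 : 0.02931629
Convolve the two distributions (both contribute in 2-u steps):
  M: 0.1760×0.68687629 = 0.120890
  M+2: 0.1760×0.28380742 + 0.8240×0.68687629 = 0.615936
  M+4: 0.1760×0.02931629 + 0.8240×0.28380742 = 0.239017
  M+6: 0.8240×0.02931629 = 0.024157
Scale to base peak (0.615936) = 100: 19.63 : 100.00 : 38.81 : 3.92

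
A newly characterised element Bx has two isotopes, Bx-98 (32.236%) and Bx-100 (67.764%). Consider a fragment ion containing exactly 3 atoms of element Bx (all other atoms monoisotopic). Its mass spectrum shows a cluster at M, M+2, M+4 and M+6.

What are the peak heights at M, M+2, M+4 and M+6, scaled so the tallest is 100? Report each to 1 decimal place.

The 3 Bx atoms are independent, so intensities follow the terms of (0.32236 + 0.67764)^3.
P(M) = 0.32236^3 = 0.033498
P(M+2) = 3 × 0.32236^2 × 0.67764^1 = 0.211253
P(M+4) = 3 × 0.32236^1 × 0.67764^2 = 0.444079
P(M+6) = 0.67764^3 = 0.311170
The M+4 peak is largest (0.444079); scaling to 100 gives 7.5 : 47.6 : 100.0 : 70.1.

7.5 : 47.6 : 100.0 : 70.1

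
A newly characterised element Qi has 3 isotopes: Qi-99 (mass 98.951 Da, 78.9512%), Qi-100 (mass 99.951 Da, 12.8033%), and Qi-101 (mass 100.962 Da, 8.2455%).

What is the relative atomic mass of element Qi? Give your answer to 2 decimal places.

Ar = Σ fᵢ·mᵢ = 0.789512 × 98.951 + 0.128033 × 99.951 + 0.082455 × 100.962
= 78.1230 + 12.7970 + 8.3248 = 99.2448 Da

99.24 Da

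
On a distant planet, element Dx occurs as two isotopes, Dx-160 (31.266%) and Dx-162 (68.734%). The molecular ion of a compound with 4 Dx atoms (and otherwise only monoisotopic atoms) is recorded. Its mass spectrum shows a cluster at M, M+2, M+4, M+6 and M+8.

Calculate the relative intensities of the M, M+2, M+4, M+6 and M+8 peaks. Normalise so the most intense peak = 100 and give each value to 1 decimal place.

The 4 Dx atoms are independent, so intensities follow the terms of (0.31266 + 0.68734)^4.
P(M) = 0.31266^4 = 0.009556
P(M+2) = 4 × 0.31266^3 × 0.68734^1 = 0.084033
P(M+4) = 6 × 0.31266^2 × 0.68734^2 = 0.277102
P(M+6) = 4 × 0.31266^1 × 0.68734^3 = 0.406113
P(M+8) = 0.68734^4 = 0.223196
The M+6 peak is largest (0.406113); scaling to 100 gives 2.4 : 20.7 : 68.2 : 100.0 : 55.0.

2.4 : 20.7 : 68.2 : 100.0 : 55.0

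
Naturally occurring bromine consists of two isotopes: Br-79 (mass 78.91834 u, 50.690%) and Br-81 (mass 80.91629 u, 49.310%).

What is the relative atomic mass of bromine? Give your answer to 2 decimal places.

79.90 u

The abundance-weighted mean is 0.50690 × 78.91834 + 0.49310 × 80.91629
= 40.003707 + 39.899823 = 79.903530 u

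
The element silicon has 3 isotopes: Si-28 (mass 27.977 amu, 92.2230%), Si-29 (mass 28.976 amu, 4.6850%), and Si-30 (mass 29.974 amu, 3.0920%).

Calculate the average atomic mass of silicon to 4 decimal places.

Average mass = Σ (abundance × isotope mass) = 0.922230 × 27.977 + 0.046850 × 28.976 + 0.030920 × 29.974
= 25.80123 + 1.35753 + 0.92680 = 28.08556 amu

28.0856 amu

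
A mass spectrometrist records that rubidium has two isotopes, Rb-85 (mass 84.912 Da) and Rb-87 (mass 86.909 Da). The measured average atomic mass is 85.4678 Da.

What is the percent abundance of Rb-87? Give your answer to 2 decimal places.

27.83%

With x = fraction of Rb-85 (so Rb-87 is 1 − x):
84.912·x + 86.909·(1 − x) = 85.4678
(84.912 − 86.909)·x = 85.4678 − 86.909
x = -1.4412 / -1.997 = 0.72168 → 72.17% Rb-85, 27.83% Rb-87.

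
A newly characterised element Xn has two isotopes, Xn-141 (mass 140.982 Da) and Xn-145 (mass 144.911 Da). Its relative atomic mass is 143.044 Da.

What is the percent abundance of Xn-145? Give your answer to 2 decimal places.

52.48%

With x = fraction of Xn-141 (so Xn-145 is 1 − x):
140.982·x + 144.911·(1 − x) = 143.044
(140.982 − 144.911)·x = 143.044 − 144.911
x = -1.867 / -3.929 = 0.47518 → 47.52% Xn-141, 52.48% Xn-145.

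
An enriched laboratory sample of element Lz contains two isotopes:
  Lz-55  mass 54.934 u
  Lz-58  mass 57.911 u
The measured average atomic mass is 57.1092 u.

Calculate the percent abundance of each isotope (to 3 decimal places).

Lz-55: 26.933%, Lz-58: 73.067%

Writing the weighted mean with unknown fraction x of Lz-55:
54.934·x + 57.911·(1 − x) = 57.1092
(54.934 − 57.911)·x = 57.1092 − 57.911
x = -0.8018 / -2.977 = 0.26933 → 26.933% Lz-55, 73.067% Lz-58.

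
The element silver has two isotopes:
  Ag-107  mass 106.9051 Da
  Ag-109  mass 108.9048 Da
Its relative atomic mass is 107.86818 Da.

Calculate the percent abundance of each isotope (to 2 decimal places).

With x = fraction of Ag-107 (so Ag-109 is 1 − x):
106.9051·x + 108.9048·(1 − x) = 107.86818
(106.9051 − 108.9048)·x = 107.86818 − 108.9048
x = -1.03662 / -1.9997 = 0.51839 → 51.84% Ag-107, 48.16% Ag-109.

Ag-107: 51.84%, Ag-109: 48.16%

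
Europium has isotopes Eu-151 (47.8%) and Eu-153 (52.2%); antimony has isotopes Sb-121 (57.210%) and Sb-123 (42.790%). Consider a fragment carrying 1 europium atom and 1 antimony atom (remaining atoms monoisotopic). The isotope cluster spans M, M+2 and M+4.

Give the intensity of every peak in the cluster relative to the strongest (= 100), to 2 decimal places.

Europium pattern (n=1): 0.4780 : 0.5220
Antimony pattern (n=1): 0.5721 : 0.4279
Convolve the two distributions (both contribute in 2-u steps):
  M: 0.4780×0.5721 = 0.273464
  M+2: 0.4780×0.4279 + 0.5220×0.5721 = 0.503172
  M+4: 0.5220×0.4279 = 0.223364
Scale to base peak (0.503172) = 100: 54.35 : 100.00 : 44.39

54.35 : 100.00 : 44.39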